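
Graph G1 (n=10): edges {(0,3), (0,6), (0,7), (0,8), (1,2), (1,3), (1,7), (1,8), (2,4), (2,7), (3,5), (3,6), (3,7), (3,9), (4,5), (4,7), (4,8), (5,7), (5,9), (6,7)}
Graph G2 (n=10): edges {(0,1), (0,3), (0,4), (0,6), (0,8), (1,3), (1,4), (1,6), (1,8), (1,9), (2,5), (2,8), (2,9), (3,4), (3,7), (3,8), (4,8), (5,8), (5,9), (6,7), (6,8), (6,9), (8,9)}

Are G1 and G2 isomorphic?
No, not isomorphic

The graphs are NOT isomorphic.

Degrees in G1: deg(0)=4, deg(1)=4, deg(2)=3, deg(3)=6, deg(4)=4, deg(5)=4, deg(6)=3, deg(7)=7, deg(8)=3, deg(9)=2.
Sorted degree sequence of G1: [7, 6, 4, 4, 4, 4, 3, 3, 3, 2].
Degrees in G2: deg(0)=5, deg(1)=6, deg(2)=3, deg(3)=5, deg(4)=4, deg(5)=3, deg(6)=5, deg(7)=2, deg(8)=8, deg(9)=5.
Sorted degree sequence of G2: [8, 6, 5, 5, 5, 5, 4, 3, 3, 2].
The (sorted) degree sequence is an isomorphism invariant, so since G1 and G2 have different degree sequences they cannot be isomorphic.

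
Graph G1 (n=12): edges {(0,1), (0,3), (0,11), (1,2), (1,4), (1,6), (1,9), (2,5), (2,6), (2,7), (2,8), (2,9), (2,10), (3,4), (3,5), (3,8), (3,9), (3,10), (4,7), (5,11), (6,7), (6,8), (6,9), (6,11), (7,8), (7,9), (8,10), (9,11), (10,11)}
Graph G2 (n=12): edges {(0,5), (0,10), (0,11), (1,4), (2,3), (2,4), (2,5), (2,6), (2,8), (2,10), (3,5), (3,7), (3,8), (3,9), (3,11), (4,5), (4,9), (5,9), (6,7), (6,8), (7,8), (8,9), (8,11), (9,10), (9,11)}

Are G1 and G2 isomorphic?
No, not isomorphic

The graphs are NOT isomorphic.

Degrees in G1: deg(0)=3, deg(1)=5, deg(2)=7, deg(3)=6, deg(4)=3, deg(5)=3, deg(6)=6, deg(7)=5, deg(8)=5, deg(9)=6, deg(10)=4, deg(11)=5.
Sorted degree sequence of G1: [7, 6, 6, 6, 5, 5, 5, 5, 4, 3, 3, 3].
Degrees in G2: deg(0)=3, deg(1)=1, deg(2)=6, deg(3)=6, deg(4)=4, deg(5)=5, deg(6)=3, deg(7)=3, deg(8)=6, deg(9)=6, deg(10)=3, deg(11)=4.
Sorted degree sequence of G2: [6, 6, 6, 6, 5, 4, 4, 3, 3, 3, 3, 1].
The (sorted) degree sequence is an isomorphism invariant, so since G1 and G2 have different degree sequences they cannot be isomorphic.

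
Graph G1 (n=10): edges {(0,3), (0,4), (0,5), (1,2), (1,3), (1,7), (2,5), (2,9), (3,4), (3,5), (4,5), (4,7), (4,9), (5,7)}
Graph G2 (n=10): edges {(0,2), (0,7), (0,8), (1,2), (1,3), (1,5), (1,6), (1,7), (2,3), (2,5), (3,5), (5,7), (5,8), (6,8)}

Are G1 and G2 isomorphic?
Yes, isomorphic

The graphs are isomorphic.
One valid mapping φ: V(G1) → V(G2): 0→3, 1→0, 2→8, 3→2, 4→1, 5→5, 6→9, 7→7, 8→4, 9→6

Verify φ preserves adjacency — for each edge of G1, its image is an edge of G2:
  (0,3) → (φ(0),φ(3)) = (2,3) ∈ E(G2) ✓
  (0,4) → (φ(0),φ(4)) = (1,3) ∈ E(G2) ✓
  (0,5) → (φ(0),φ(5)) = (3,5) ∈ E(G2) ✓
  (1,2) → (φ(1),φ(2)) = (0,8) ∈ E(G2) ✓
  (1,3) → (φ(1),φ(3)) = (0,2) ∈ E(G2) ✓
  (1,7) → (φ(1),φ(7)) = (0,7) ∈ E(G2) ✓
  (2,5) → (φ(2),φ(5)) = (5,8) ∈ E(G2) ✓
  (2,9) → (φ(2),φ(9)) = (6,8) ∈ E(G2) ✓
  (3,4) → (φ(3),φ(4)) = (1,2) ∈ E(G2) ✓
  (3,5) → (φ(3),φ(5)) = (2,5) ∈ E(G2) ✓
  (4,5) → (φ(4),φ(5)) = (1,5) ∈ E(G2) ✓
  (4,7) → (φ(4),φ(7)) = (1,7) ∈ E(G2) ✓
  (4,9) → (φ(4),φ(9)) = (1,6) ∈ E(G2) ✓
  (5,7) → (φ(5),φ(7)) = (5,7) ∈ E(G2) ✓
All 14 edges of G1 map to edges of G2, and |E(G1)| = |E(G2)| = 14, so φ is a bijection on edges as well as vertices. Hence G1 ≅ G2.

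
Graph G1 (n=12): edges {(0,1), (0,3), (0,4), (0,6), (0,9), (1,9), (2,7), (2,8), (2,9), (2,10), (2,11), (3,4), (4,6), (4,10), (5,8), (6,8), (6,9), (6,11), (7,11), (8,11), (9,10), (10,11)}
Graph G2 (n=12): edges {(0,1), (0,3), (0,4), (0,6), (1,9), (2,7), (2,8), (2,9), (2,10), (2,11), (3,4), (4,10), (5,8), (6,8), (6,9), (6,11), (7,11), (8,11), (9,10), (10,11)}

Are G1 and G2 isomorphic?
No, not isomorphic

The graphs are NOT isomorphic.

Counting edges: G1 has 22 edge(s); G2 has 20 edge(s).
Edge count is an isomorphism invariant (a bijection on vertices induces a bijection on edges), so differing edge counts rule out isomorphism.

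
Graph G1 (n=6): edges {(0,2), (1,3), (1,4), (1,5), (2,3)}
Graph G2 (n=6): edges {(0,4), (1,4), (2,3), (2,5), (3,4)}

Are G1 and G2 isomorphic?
Yes, isomorphic

The graphs are isomorphic.
One valid mapping φ: V(G1) → V(G2): 0→5, 1→4, 2→2, 3→3, 4→0, 5→1

Verify φ preserves adjacency — for each edge of G1, its image is an edge of G2:
  (0,2) → (φ(0),φ(2)) = (2,5) ∈ E(G2) ✓
  (1,3) → (φ(1),φ(3)) = (3,4) ∈ E(G2) ✓
  (1,4) → (φ(1),φ(4)) = (0,4) ∈ E(G2) ✓
  (1,5) → (φ(1),φ(5)) = (1,4) ∈ E(G2) ✓
  (2,3) → (φ(2),φ(3)) = (2,3) ∈ E(G2) ✓
All 5 edges of G1 map to edges of G2, and |E(G1)| = |E(G2)| = 5, so φ is a bijection on edges as well as vertices. Hence G1 ≅ G2.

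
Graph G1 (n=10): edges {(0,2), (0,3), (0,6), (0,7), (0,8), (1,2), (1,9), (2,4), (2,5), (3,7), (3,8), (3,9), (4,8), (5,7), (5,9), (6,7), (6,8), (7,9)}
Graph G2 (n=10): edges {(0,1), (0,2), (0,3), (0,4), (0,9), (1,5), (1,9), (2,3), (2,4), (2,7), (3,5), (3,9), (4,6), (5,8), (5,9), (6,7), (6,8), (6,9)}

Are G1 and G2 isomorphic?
Yes, isomorphic

The graphs are isomorphic.
One valid mapping φ: V(G1) → V(G2): 0→9, 1→7, 2→6, 3→3, 4→8, 5→4, 6→1, 7→0, 8→5, 9→2

Verify φ preserves adjacency — for each edge of G1, its image is an edge of G2:
  (0,2) → (φ(0),φ(2)) = (6,9) ∈ E(G2) ✓
  (0,3) → (φ(0),φ(3)) = (3,9) ∈ E(G2) ✓
  (0,6) → (φ(0),φ(6)) = (1,9) ∈ E(G2) ✓
  (0,7) → (φ(0),φ(7)) = (0,9) ∈ E(G2) ✓
  (0,8) → (φ(0),φ(8)) = (5,9) ∈ E(G2) ✓
  (1,2) → (φ(1),φ(2)) = (6,7) ∈ E(G2) ✓
  (1,9) → (φ(1),φ(9)) = (2,7) ∈ E(G2) ✓
  (2,4) → (φ(2),φ(4)) = (6,8) ∈ E(G2) ✓
  (2,5) → (φ(2),φ(5)) = (4,6) ∈ E(G2) ✓
  (3,7) → (φ(3),φ(7)) = (0,3) ∈ E(G2) ✓
  (3,8) → (φ(3),φ(8)) = (3,5) ∈ E(G2) ✓
  (3,9) → (φ(3),φ(9)) = (2,3) ∈ E(G2) ✓
  (4,8) → (φ(4),φ(8)) = (5,8) ∈ E(G2) ✓
  (5,7) → (φ(5),φ(7)) = (0,4) ∈ E(G2) ✓
  (5,9) → (φ(5),φ(9)) = (2,4) ∈ E(G2) ✓
  (6,7) → (φ(6),φ(7)) = (0,1) ∈ E(G2) ✓
  (6,8) → (φ(6),φ(8)) = (1,5) ∈ E(G2) ✓
  (7,9) → (φ(7),φ(9)) = (0,2) ∈ E(G2) ✓
All 18 edges of G1 map to edges of G2, and |E(G1)| = |E(G2)| = 18, so φ is a bijection on edges as well as vertices. Hence G1 ≅ G2.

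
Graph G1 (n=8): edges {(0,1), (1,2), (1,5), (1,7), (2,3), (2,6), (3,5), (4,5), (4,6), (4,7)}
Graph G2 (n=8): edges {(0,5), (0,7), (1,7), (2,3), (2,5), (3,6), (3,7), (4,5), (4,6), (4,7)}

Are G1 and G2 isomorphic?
Yes, isomorphic

The graphs are isomorphic.
One valid mapping φ: V(G1) → V(G2): 0→1, 1→7, 2→3, 3→6, 4→5, 5→4, 6→2, 7→0

Verify φ preserves adjacency — for each edge of G1, its image is an edge of G2:
  (0,1) → (φ(0),φ(1)) = (1,7) ∈ E(G2) ✓
  (1,2) → (φ(1),φ(2)) = (3,7) ∈ E(G2) ✓
  (1,5) → (φ(1),φ(5)) = (4,7) ∈ E(G2) ✓
  (1,7) → (φ(1),φ(7)) = (0,7) ∈ E(G2) ✓
  (2,3) → (φ(2),φ(3)) = (3,6) ∈ E(G2) ✓
  (2,6) → (φ(2),φ(6)) = (2,3) ∈ E(G2) ✓
  (3,5) → (φ(3),φ(5)) = (4,6) ∈ E(G2) ✓
  (4,5) → (φ(4),φ(5)) = (4,5) ∈ E(G2) ✓
  (4,6) → (φ(4),φ(6)) = (2,5) ∈ E(G2) ✓
  (4,7) → (φ(4),φ(7)) = (0,5) ∈ E(G2) ✓
All 10 edges of G1 map to edges of G2, and |E(G1)| = |E(G2)| = 10, so φ is a bijection on edges as well as vertices. Hence G1 ≅ G2.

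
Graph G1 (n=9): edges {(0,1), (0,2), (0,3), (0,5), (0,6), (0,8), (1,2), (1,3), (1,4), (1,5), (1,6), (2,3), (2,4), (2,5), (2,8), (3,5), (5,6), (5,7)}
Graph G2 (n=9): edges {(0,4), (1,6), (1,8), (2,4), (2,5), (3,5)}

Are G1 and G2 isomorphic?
No, not isomorphic

The graphs are NOT isomorphic.

Connected components of G1: 1 component(s) with vertex sets [[0, 1, 2, 3, 4, 5, 6, 7, 8]], sizes [9].
Connected components of G2: 3 component(s) with vertex sets [[7], [1, 6, 8], [0, 2, 3, 4, 5]], sizes [1, 3, 5].
The number of connected components (and the multiset of component sizes) is an isomorphism invariant — an isomorphism maps each component of G1 bijectively onto a component of G2. Since G1 has 1 component(s) and G2 has 3, they cannot be isomorphic.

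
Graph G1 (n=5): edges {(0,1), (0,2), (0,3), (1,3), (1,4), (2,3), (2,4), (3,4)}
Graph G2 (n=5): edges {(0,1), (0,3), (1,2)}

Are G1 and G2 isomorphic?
No, not isomorphic

The graphs are NOT isomorphic.

Counting triangles (3-cliques): G1 has 4, G2 has 0.
Triangle count is an isomorphism invariant, so differing triangle counts rule out isomorphism.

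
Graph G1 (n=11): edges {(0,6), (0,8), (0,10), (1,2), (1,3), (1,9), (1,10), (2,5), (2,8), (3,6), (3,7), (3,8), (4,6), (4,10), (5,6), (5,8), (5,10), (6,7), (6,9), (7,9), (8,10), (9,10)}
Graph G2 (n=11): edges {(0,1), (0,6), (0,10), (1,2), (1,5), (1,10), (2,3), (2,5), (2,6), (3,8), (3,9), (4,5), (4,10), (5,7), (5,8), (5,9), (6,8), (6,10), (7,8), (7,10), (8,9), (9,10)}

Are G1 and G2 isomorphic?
Yes, isomorphic

The graphs are isomorphic.
One valid mapping φ: V(G1) → V(G2): 0→7, 1→2, 2→3, 3→6, 4→4, 5→9, 6→10, 7→0, 8→8, 9→1, 10→5

Verify φ preserves adjacency — for each edge of G1, its image is an edge of G2:
  (0,6) → (φ(0),φ(6)) = (7,10) ∈ E(G2) ✓
  (0,8) → (φ(0),φ(8)) = (7,8) ∈ E(G2) ✓
  (0,10) → (φ(0),φ(10)) = (5,7) ∈ E(G2) ✓
  (1,2) → (φ(1),φ(2)) = (2,3) ∈ E(G2) ✓
  (1,3) → (φ(1),φ(3)) = (2,6) ∈ E(G2) ✓
  (1,9) → (φ(1),φ(9)) = (1,2) ∈ E(G2) ✓
  (1,10) → (φ(1),φ(10)) = (2,5) ∈ E(G2) ✓
  (2,5) → (φ(2),φ(5)) = (3,9) ∈ E(G2) ✓
  (2,8) → (φ(2),φ(8)) = (3,8) ∈ E(G2) ✓
  (3,6) → (φ(3),φ(6)) = (6,10) ∈ E(G2) ✓
  (3,7) → (φ(3),φ(7)) = (0,6) ∈ E(G2) ✓
  (3,8) → (φ(3),φ(8)) = (6,8) ∈ E(G2) ✓
  (4,6) → (φ(4),φ(6)) = (4,10) ∈ E(G2) ✓
  (4,10) → (φ(4),φ(10)) = (4,5) ∈ E(G2) ✓
  (5,6) → (φ(5),φ(6)) = (9,10) ∈ E(G2) ✓
  (5,8) → (φ(5),φ(8)) = (8,9) ∈ E(G2) ✓
  (5,10) → (φ(5),φ(10)) = (5,9) ∈ E(G2) ✓
  (6,7) → (φ(6),φ(7)) = (0,10) ∈ E(G2) ✓
  (6,9) → (φ(6),φ(9)) = (1,10) ∈ E(G2) ✓
  (7,9) → (φ(7),φ(9)) = (0,1) ∈ E(G2) ✓
  (8,10) → (φ(8),φ(10)) = (5,8) ∈ E(G2) ✓
  (9,10) → (φ(9),φ(10)) = (1,5) ∈ E(G2) ✓
All 22 edges of G1 map to edges of G2, and |E(G1)| = |E(G2)| = 22, so φ is a bijection on edges as well as vertices. Hence G1 ≅ G2.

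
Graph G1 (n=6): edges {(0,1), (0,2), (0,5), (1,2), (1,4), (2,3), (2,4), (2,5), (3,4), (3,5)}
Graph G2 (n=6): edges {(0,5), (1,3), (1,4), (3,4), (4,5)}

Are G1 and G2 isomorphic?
No, not isomorphic

The graphs are NOT isomorphic.

Degrees in G1: deg(0)=3, deg(1)=3, deg(2)=5, deg(3)=3, deg(4)=3, deg(5)=3.
Sorted degree sequence of G1: [5, 3, 3, 3, 3, 3].
Degrees in G2: deg(0)=1, deg(1)=2, deg(2)=0, deg(3)=2, deg(4)=3, deg(5)=2.
Sorted degree sequence of G2: [3, 2, 2, 2, 1, 0].
The (sorted) degree sequence is an isomorphism invariant, so since G1 and G2 have different degree sequences they cannot be isomorphic.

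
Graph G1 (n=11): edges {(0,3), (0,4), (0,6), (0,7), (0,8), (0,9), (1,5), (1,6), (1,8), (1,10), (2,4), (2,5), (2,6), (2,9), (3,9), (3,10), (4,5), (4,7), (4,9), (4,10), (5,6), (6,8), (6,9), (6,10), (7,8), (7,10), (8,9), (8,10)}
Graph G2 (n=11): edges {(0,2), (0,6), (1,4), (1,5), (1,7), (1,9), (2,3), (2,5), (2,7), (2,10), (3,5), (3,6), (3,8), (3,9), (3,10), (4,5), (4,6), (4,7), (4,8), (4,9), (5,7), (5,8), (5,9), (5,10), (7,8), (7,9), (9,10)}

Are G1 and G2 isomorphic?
No, not isomorphic

The graphs are NOT isomorphic.

Counting triangles (3-cliques): G1 has 19, G2 has 22.
Triangle count is an isomorphism invariant, so differing triangle counts rule out isomorphism.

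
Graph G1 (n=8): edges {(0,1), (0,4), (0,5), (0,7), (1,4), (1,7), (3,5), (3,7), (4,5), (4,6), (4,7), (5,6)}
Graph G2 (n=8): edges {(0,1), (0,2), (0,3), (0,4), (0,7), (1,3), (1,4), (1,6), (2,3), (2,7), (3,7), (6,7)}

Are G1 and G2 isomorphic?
Yes, isomorphic

The graphs are isomorphic.
One valid mapping φ: V(G1) → V(G2): 0→3, 1→2, 2→5, 3→6, 4→0, 5→1, 6→4, 7→7

Verify φ preserves adjacency — for each edge of G1, its image is an edge of G2:
  (0,1) → (φ(0),φ(1)) = (2,3) ∈ E(G2) ✓
  (0,4) → (φ(0),φ(4)) = (0,3) ∈ E(G2) ✓
  (0,5) → (φ(0),φ(5)) = (1,3) ∈ E(G2) ✓
  (0,7) → (φ(0),φ(7)) = (3,7) ∈ E(G2) ✓
  (1,4) → (φ(1),φ(4)) = (0,2) ∈ E(G2) ✓
  (1,7) → (φ(1),φ(7)) = (2,7) ∈ E(G2) ✓
  (3,5) → (φ(3),φ(5)) = (1,6) ∈ E(G2) ✓
  (3,7) → (φ(3),φ(7)) = (6,7) ∈ E(G2) ✓
  (4,5) → (φ(4),φ(5)) = (0,1) ∈ E(G2) ✓
  (4,6) → (φ(4),φ(6)) = (0,4) ∈ E(G2) ✓
  (4,7) → (φ(4),φ(7)) = (0,7) ∈ E(G2) ✓
  (5,6) → (φ(5),φ(6)) = (1,4) ∈ E(G2) ✓
All 12 edges of G1 map to edges of G2, and |E(G1)| = |E(G2)| = 12, so φ is a bijection on edges as well as vertices. Hence G1 ≅ G2.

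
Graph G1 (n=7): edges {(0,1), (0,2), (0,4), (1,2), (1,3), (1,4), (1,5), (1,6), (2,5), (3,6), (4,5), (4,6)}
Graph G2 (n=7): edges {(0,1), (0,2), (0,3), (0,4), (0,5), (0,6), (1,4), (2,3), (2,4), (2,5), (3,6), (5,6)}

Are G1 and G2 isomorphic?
Yes, isomorphic

The graphs are isomorphic.
One valid mapping φ: V(G1) → V(G2): 0→3, 1→0, 2→6, 3→1, 4→2, 5→5, 6→4

Verify φ preserves adjacency — for each edge of G1, its image is an edge of G2:
  (0,1) → (φ(0),φ(1)) = (0,3) ∈ E(G2) ✓
  (0,2) → (φ(0),φ(2)) = (3,6) ∈ E(G2) ✓
  (0,4) → (φ(0),φ(4)) = (2,3) ∈ E(G2) ✓
  (1,2) → (φ(1),φ(2)) = (0,6) ∈ E(G2) ✓
  (1,3) → (φ(1),φ(3)) = (0,1) ∈ E(G2) ✓
  (1,4) → (φ(1),φ(4)) = (0,2) ∈ E(G2) ✓
  (1,5) → (φ(1),φ(5)) = (0,5) ∈ E(G2) ✓
  (1,6) → (φ(1),φ(6)) = (0,4) ∈ E(G2) ✓
  (2,5) → (φ(2),φ(5)) = (5,6) ∈ E(G2) ✓
  (3,6) → (φ(3),φ(6)) = (1,4) ∈ E(G2) ✓
  (4,5) → (φ(4),φ(5)) = (2,5) ∈ E(G2) ✓
  (4,6) → (φ(4),φ(6)) = (2,4) ∈ E(G2) ✓
All 12 edges of G1 map to edges of G2, and |E(G1)| = |E(G2)| = 12, so φ is a bijection on edges as well as vertices. Hence G1 ≅ G2.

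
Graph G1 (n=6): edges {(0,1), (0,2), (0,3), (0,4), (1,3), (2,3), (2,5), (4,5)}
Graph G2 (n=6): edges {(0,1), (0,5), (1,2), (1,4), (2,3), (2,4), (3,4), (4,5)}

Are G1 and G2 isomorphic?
Yes, isomorphic

The graphs are isomorphic.
One valid mapping φ: V(G1) → V(G2): 0→4, 1→3, 2→1, 3→2, 4→5, 5→0

Verify φ preserves adjacency — for each edge of G1, its image is an edge of G2:
  (0,1) → (φ(0),φ(1)) = (3,4) ∈ E(G2) ✓
  (0,2) → (φ(0),φ(2)) = (1,4) ∈ E(G2) ✓
  (0,3) → (φ(0),φ(3)) = (2,4) ∈ E(G2) ✓
  (0,4) → (φ(0),φ(4)) = (4,5) ∈ E(G2) ✓
  (1,3) → (φ(1),φ(3)) = (2,3) ∈ E(G2) ✓
  (2,3) → (φ(2),φ(3)) = (1,2) ∈ E(G2) ✓
  (2,5) → (φ(2),φ(5)) = (0,1) ∈ E(G2) ✓
  (4,5) → (φ(4),φ(5)) = (0,5) ∈ E(G2) ✓
All 8 edges of G1 map to edges of G2, and |E(G1)| = |E(G2)| = 8, so φ is a bijection on edges as well as vertices. Hence G1 ≅ G2.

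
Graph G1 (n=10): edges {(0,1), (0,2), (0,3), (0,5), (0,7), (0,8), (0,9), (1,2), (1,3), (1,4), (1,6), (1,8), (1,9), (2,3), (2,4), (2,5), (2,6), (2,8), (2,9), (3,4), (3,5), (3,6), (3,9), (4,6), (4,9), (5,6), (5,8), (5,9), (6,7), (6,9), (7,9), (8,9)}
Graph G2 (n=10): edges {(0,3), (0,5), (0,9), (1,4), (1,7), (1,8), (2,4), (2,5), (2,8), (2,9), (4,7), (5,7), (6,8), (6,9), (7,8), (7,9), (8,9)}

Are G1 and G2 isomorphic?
No, not isomorphic

The graphs are NOT isomorphic.

Degrees in G1: deg(0)=7, deg(1)=7, deg(2)=8, deg(3)=7, deg(4)=5, deg(5)=6, deg(6)=7, deg(7)=3, deg(8)=5, deg(9)=9.
Sorted degree sequence of G1: [9, 8, 7, 7, 7, 7, 6, 5, 5, 3].
Degrees in G2: deg(0)=3, deg(1)=3, deg(2)=4, deg(3)=1, deg(4)=3, deg(5)=3, deg(6)=2, deg(7)=5, deg(8)=5, deg(9)=5.
Sorted degree sequence of G2: [5, 5, 5, 4, 3, 3, 3, 3, 2, 1].
The (sorted) degree sequence is an isomorphism invariant, so since G1 and G2 have different degree sequences they cannot be isomorphic.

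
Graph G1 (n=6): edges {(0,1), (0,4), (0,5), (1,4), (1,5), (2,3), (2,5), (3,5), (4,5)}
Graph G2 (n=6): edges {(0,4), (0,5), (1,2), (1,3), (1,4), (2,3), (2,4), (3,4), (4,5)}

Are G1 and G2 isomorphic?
Yes, isomorphic

The graphs are isomorphic.
One valid mapping φ: V(G1) → V(G2): 0→3, 1→1, 2→0, 3→5, 4→2, 5→4

Verify φ preserves adjacency — for each edge of G1, its image is an edge of G2:
  (0,1) → (φ(0),φ(1)) = (1,3) ∈ E(G2) ✓
  (0,4) → (φ(0),φ(4)) = (2,3) ∈ E(G2) ✓
  (0,5) → (φ(0),φ(5)) = (3,4) ∈ E(G2) ✓
  (1,4) → (φ(1),φ(4)) = (1,2) ∈ E(G2) ✓
  (1,5) → (φ(1),φ(5)) = (1,4) ∈ E(G2) ✓
  (2,3) → (φ(2),φ(3)) = (0,5) ∈ E(G2) ✓
  (2,5) → (φ(2),φ(5)) = (0,4) ∈ E(G2) ✓
  (3,5) → (φ(3),φ(5)) = (4,5) ∈ E(G2) ✓
  (4,5) → (φ(4),φ(5)) = (2,4) ∈ E(G2) ✓
All 9 edges of G1 map to edges of G2, and |E(G1)| = |E(G2)| = 9, so φ is a bijection on edges as well as vertices. Hence G1 ≅ G2.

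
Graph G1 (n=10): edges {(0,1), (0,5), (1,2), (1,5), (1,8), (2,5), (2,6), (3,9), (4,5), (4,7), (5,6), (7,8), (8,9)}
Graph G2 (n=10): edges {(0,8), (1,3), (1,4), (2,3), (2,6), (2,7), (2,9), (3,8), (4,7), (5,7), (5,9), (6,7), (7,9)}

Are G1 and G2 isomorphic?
Yes, isomorphic

The graphs are isomorphic.
One valid mapping φ: V(G1) → V(G2): 0→6, 1→2, 2→9, 3→0, 4→4, 5→7, 6→5, 7→1, 8→3, 9→8

Verify φ preserves adjacency — for each edge of G1, its image is an edge of G2:
  (0,1) → (φ(0),φ(1)) = (2,6) ∈ E(G2) ✓
  (0,5) → (φ(0),φ(5)) = (6,7) ∈ E(G2) ✓
  (1,2) → (φ(1),φ(2)) = (2,9) ∈ E(G2) ✓
  (1,5) → (φ(1),φ(5)) = (2,7) ∈ E(G2) ✓
  (1,8) → (φ(1),φ(8)) = (2,3) ∈ E(G2) ✓
  (2,5) → (φ(2),φ(5)) = (7,9) ∈ E(G2) ✓
  (2,6) → (φ(2),φ(6)) = (5,9) ∈ E(G2) ✓
  (3,9) → (φ(3),φ(9)) = (0,8) ∈ E(G2) ✓
  (4,5) → (φ(4),φ(5)) = (4,7) ∈ E(G2) ✓
  (4,7) → (φ(4),φ(7)) = (1,4) ∈ E(G2) ✓
  (5,6) → (φ(5),φ(6)) = (5,7) ∈ E(G2) ✓
  (7,8) → (φ(7),φ(8)) = (1,3) ∈ E(G2) ✓
  (8,9) → (φ(8),φ(9)) = (3,8) ∈ E(G2) ✓
All 13 edges of G1 map to edges of G2, and |E(G1)| = |E(G2)| = 13, so φ is a bijection on edges as well as vertices. Hence G1 ≅ G2.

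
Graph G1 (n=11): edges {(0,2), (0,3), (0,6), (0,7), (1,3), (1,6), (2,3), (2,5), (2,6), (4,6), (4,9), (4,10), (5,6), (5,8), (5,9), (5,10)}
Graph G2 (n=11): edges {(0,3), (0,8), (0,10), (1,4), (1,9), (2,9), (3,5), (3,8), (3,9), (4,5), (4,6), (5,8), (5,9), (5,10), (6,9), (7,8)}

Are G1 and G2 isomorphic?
Yes, isomorphic

The graphs are isomorphic.
One valid mapping φ: V(G1) → V(G2): 0→8, 1→10, 2→3, 3→0, 4→4, 5→9, 6→5, 7→7, 8→2, 9→6, 10→1

Verify φ preserves adjacency — for each edge of G1, its image is an edge of G2:
  (0,2) → (φ(0),φ(2)) = (3,8) ∈ E(G2) ✓
  (0,3) → (φ(0),φ(3)) = (0,8) ∈ E(G2) ✓
  (0,6) → (φ(0),φ(6)) = (5,8) ∈ E(G2) ✓
  (0,7) → (φ(0),φ(7)) = (7,8) ∈ E(G2) ✓
  (1,3) → (φ(1),φ(3)) = (0,10) ∈ E(G2) ✓
  (1,6) → (φ(1),φ(6)) = (5,10) ∈ E(G2) ✓
  (2,3) → (φ(2),φ(3)) = (0,3) ∈ E(G2) ✓
  (2,5) → (φ(2),φ(5)) = (3,9) ∈ E(G2) ✓
  (2,6) → (φ(2),φ(6)) = (3,5) ∈ E(G2) ✓
  (4,6) → (φ(4),φ(6)) = (4,5) ∈ E(G2) ✓
  (4,9) → (φ(4),φ(9)) = (4,6) ∈ E(G2) ✓
  (4,10) → (φ(4),φ(10)) = (1,4) ∈ E(G2) ✓
  (5,6) → (φ(5),φ(6)) = (5,9) ∈ E(G2) ✓
  (5,8) → (φ(5),φ(8)) = (2,9) ∈ E(G2) ✓
  (5,9) → (φ(5),φ(9)) = (6,9) ∈ E(G2) ✓
  (5,10) → (φ(5),φ(10)) = (1,9) ∈ E(G2) ✓
All 16 edges of G1 map to edges of G2, and |E(G1)| = |E(G2)| = 16, so φ is a bijection on edges as well as vertices. Hence G1 ≅ G2.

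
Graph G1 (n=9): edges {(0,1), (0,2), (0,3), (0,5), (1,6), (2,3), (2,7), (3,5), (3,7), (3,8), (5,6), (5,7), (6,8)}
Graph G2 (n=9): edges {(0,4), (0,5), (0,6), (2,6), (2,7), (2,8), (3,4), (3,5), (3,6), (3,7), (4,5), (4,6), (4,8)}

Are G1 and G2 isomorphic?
Yes, isomorphic

The graphs are isomorphic.
One valid mapping φ: V(G1) → V(G2): 0→3, 1→7, 2→5, 3→4, 4→1, 5→6, 6→2, 7→0, 8→8

Verify φ preserves adjacency — for each edge of G1, its image is an edge of G2:
  (0,1) → (φ(0),φ(1)) = (3,7) ∈ E(G2) ✓
  (0,2) → (φ(0),φ(2)) = (3,5) ∈ E(G2) ✓
  (0,3) → (φ(0),φ(3)) = (3,4) ∈ E(G2) ✓
  (0,5) → (φ(0),φ(5)) = (3,6) ∈ E(G2) ✓
  (1,6) → (φ(1),φ(6)) = (2,7) ∈ E(G2) ✓
  (2,3) → (φ(2),φ(3)) = (4,5) ∈ E(G2) ✓
  (2,7) → (φ(2),φ(7)) = (0,5) ∈ E(G2) ✓
  (3,5) → (φ(3),φ(5)) = (4,6) ∈ E(G2) ✓
  (3,7) → (φ(3),φ(7)) = (0,4) ∈ E(G2) ✓
  (3,8) → (φ(3),φ(8)) = (4,8) ∈ E(G2) ✓
  (5,6) → (φ(5),φ(6)) = (2,6) ∈ E(G2) ✓
  (5,7) → (φ(5),φ(7)) = (0,6) ∈ E(G2) ✓
  (6,8) → (φ(6),φ(8)) = (2,8) ∈ E(G2) ✓
All 13 edges of G1 map to edges of G2, and |E(G1)| = |E(G2)| = 13, so φ is a bijection on edges as well as vertices. Hence G1 ≅ G2.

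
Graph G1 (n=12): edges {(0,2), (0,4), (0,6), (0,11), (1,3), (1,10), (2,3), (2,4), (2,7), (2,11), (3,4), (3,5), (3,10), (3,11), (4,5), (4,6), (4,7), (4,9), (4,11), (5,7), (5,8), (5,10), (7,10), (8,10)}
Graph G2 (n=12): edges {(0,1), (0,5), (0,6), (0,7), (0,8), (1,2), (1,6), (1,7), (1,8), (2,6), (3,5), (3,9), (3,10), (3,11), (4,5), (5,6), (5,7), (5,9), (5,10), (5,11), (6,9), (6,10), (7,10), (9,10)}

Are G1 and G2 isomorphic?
Yes, isomorphic

The graphs are isomorphic.
One valid mapping φ: V(G1) → V(G2): 0→3, 1→2, 2→10, 3→6, 4→5, 5→0, 6→11, 7→7, 8→8, 9→4, 10→1, 11→9

Verify φ preserves adjacency — for each edge of G1, its image is an edge of G2:
  (0,2) → (φ(0),φ(2)) = (3,10) ∈ E(G2) ✓
  (0,4) → (φ(0),φ(4)) = (3,5) ∈ E(G2) ✓
  (0,6) → (φ(0),φ(6)) = (3,11) ∈ E(G2) ✓
  (0,11) → (φ(0),φ(11)) = (3,9) ∈ E(G2) ✓
  (1,3) → (φ(1),φ(3)) = (2,6) ∈ E(G2) ✓
  (1,10) → (φ(1),φ(10)) = (1,2) ∈ E(G2) ✓
  (2,3) → (φ(2),φ(3)) = (6,10) ∈ E(G2) ✓
  (2,4) → (φ(2),φ(4)) = (5,10) ∈ E(G2) ✓
  (2,7) → (φ(2),φ(7)) = (7,10) ∈ E(G2) ✓
  (2,11) → (φ(2),φ(11)) = (9,10) ∈ E(G2) ✓
  (3,4) → (φ(3),φ(4)) = (5,6) ∈ E(G2) ✓
  (3,5) → (φ(3),φ(5)) = (0,6) ∈ E(G2) ✓
  (3,10) → (φ(3),φ(10)) = (1,6) ∈ E(G2) ✓
  (3,11) → (φ(3),φ(11)) = (6,9) ∈ E(G2) ✓
  (4,5) → (φ(4),φ(5)) = (0,5) ∈ E(G2) ✓
  (4,6) → (φ(4),φ(6)) = (5,11) ∈ E(G2) ✓
  (4,7) → (φ(4),φ(7)) = (5,7) ∈ E(G2) ✓
  (4,9) → (φ(4),φ(9)) = (4,5) ∈ E(G2) ✓
  (4,11) → (φ(4),φ(11)) = (5,9) ∈ E(G2) ✓
  (5,7) → (φ(5),φ(7)) = (0,7) ∈ E(G2) ✓
  (5,8) → (φ(5),φ(8)) = (0,8) ∈ E(G2) ✓
  (5,10) → (φ(5),φ(10)) = (0,1) ∈ E(G2) ✓
  (7,10) → (φ(7),φ(10)) = (1,7) ∈ E(G2) ✓
  (8,10) → (φ(8),φ(10)) = (1,8) ∈ E(G2) ✓
All 24 edges of G1 map to edges of G2, and |E(G1)| = |E(G2)| = 24, so φ is a bijection on edges as well as vertices. Hence G1 ≅ G2.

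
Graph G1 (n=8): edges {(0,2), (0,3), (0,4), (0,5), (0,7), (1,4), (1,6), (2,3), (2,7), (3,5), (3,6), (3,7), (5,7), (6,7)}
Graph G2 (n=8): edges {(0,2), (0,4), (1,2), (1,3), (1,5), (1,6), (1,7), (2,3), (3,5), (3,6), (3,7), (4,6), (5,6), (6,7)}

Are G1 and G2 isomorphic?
Yes, isomorphic

The graphs are isomorphic.
One valid mapping φ: V(G1) → V(G2): 0→6, 1→0, 2→7, 3→3, 4→4, 5→5, 6→2, 7→1

Verify φ preserves adjacency — for each edge of G1, its image is an edge of G2:
  (0,2) → (φ(0),φ(2)) = (6,7) ∈ E(G2) ✓
  (0,3) → (φ(0),φ(3)) = (3,6) ∈ E(G2) ✓
  (0,4) → (φ(0),φ(4)) = (4,6) ∈ E(G2) ✓
  (0,5) → (φ(0),φ(5)) = (5,6) ∈ E(G2) ✓
  (0,7) → (φ(0),φ(7)) = (1,6) ∈ E(G2) ✓
  (1,4) → (φ(1),φ(4)) = (0,4) ∈ E(G2) ✓
  (1,6) → (φ(1),φ(6)) = (0,2) ∈ E(G2) ✓
  (2,3) → (φ(2),φ(3)) = (3,7) ∈ E(G2) ✓
  (2,7) → (φ(2),φ(7)) = (1,7) ∈ E(G2) ✓
  (3,5) → (φ(3),φ(5)) = (3,5) ∈ E(G2) ✓
  (3,6) → (φ(3),φ(6)) = (2,3) ∈ E(G2) ✓
  (3,7) → (φ(3),φ(7)) = (1,3) ∈ E(G2) ✓
  (5,7) → (φ(5),φ(7)) = (1,5) ∈ E(G2) ✓
  (6,7) → (φ(6),φ(7)) = (1,2) ∈ E(G2) ✓
All 14 edges of G1 map to edges of G2, and |E(G1)| = |E(G2)| = 14, so φ is a bijection on edges as well as vertices. Hence G1 ≅ G2.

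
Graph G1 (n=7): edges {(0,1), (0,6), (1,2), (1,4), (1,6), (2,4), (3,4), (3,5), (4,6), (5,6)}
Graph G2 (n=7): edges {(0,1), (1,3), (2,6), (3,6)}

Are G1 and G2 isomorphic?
No, not isomorphic

The graphs are NOT isomorphic.

Connected components of G1: 1 component(s) with vertex sets [[0, 1, 2, 3, 4, 5, 6]], sizes [7].
Connected components of G2: 3 component(s) with vertex sets [[4], [5], [0, 1, 2, 3, 6]], sizes [1, 1, 5].
The number of connected components (and the multiset of component sizes) is an isomorphism invariant — an isomorphism maps each component of G1 bijectively onto a component of G2. Since G1 has 1 component(s) and G2 has 3, they cannot be isomorphic.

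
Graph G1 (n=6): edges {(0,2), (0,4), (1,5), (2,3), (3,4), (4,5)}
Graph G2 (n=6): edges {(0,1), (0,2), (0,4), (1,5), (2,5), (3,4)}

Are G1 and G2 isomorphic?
Yes, isomorphic

The graphs are isomorphic.
One valid mapping φ: V(G1) → V(G2): 0→2, 1→3, 2→5, 3→1, 4→0, 5→4

Verify φ preserves adjacency — for each edge of G1, its image is an edge of G2:
  (0,2) → (φ(0),φ(2)) = (2,5) ∈ E(G2) ✓
  (0,4) → (φ(0),φ(4)) = (0,2) ∈ E(G2) ✓
  (1,5) → (φ(1),φ(5)) = (3,4) ∈ E(G2) ✓
  (2,3) → (φ(2),φ(3)) = (1,5) ∈ E(G2) ✓
  (3,4) → (φ(3),φ(4)) = (0,1) ∈ E(G2) ✓
  (4,5) → (φ(4),φ(5)) = (0,4) ∈ E(G2) ✓
All 6 edges of G1 map to edges of G2, and |E(G1)| = |E(G2)| = 6, so φ is a bijection on edges as well as vertices. Hence G1 ≅ G2.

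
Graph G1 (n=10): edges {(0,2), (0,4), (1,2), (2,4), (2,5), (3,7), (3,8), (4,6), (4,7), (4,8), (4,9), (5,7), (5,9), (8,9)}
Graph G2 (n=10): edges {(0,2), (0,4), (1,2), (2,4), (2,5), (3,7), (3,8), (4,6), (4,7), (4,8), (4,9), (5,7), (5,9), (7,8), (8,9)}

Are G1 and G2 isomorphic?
No, not isomorphic

The graphs are NOT isomorphic.

Counting edges: G1 has 14 edge(s); G2 has 15 edge(s).
Edge count is an isomorphism invariant (a bijection on vertices induces a bijection on edges), so differing edge counts rule out isomorphism.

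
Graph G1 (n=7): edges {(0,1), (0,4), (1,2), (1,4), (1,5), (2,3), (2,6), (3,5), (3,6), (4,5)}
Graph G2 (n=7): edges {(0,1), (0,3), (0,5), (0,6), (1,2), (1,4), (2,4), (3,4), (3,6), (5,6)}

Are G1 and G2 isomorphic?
Yes, isomorphic

The graphs are isomorphic.
One valid mapping φ: V(G1) → V(G2): 0→5, 1→0, 2→1, 3→4, 4→6, 5→3, 6→2

Verify φ preserves adjacency — for each edge of G1, its image is an edge of G2:
  (0,1) → (φ(0),φ(1)) = (0,5) ∈ E(G2) ✓
  (0,4) → (φ(0),φ(4)) = (5,6) ∈ E(G2) ✓
  (1,2) → (φ(1),φ(2)) = (0,1) ∈ E(G2) ✓
  (1,4) → (φ(1),φ(4)) = (0,6) ∈ E(G2) ✓
  (1,5) → (φ(1),φ(5)) = (0,3) ∈ E(G2) ✓
  (2,3) → (φ(2),φ(3)) = (1,4) ∈ E(G2) ✓
  (2,6) → (φ(2),φ(6)) = (1,2) ∈ E(G2) ✓
  (3,5) → (φ(3),φ(5)) = (3,4) ∈ E(G2) ✓
  (3,6) → (φ(3),φ(6)) = (2,4) ∈ E(G2) ✓
  (4,5) → (φ(4),φ(5)) = (3,6) ∈ E(G2) ✓
All 10 edges of G1 map to edges of G2, and |E(G1)| = |E(G2)| = 10, so φ is a bijection on edges as well as vertices. Hence G1 ≅ G2.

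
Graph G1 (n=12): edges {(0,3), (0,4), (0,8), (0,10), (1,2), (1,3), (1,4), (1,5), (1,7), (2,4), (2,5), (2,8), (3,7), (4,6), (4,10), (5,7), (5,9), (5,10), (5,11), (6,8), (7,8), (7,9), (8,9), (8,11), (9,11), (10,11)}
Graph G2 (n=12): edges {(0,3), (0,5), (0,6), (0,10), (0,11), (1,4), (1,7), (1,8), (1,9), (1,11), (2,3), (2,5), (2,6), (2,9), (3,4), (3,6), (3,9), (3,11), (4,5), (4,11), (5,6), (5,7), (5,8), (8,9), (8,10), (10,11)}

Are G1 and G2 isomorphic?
Yes, isomorphic

The graphs are isomorphic.
One valid mapping φ: V(G1) → V(G2): 0→8, 1→11, 2→4, 3→10, 4→1, 5→3, 6→7, 7→0, 8→5, 9→6, 10→9, 11→2

Verify φ preserves adjacency — for each edge of G1, its image is an edge of G2:
  (0,3) → (φ(0),φ(3)) = (8,10) ∈ E(G2) ✓
  (0,4) → (φ(0),φ(4)) = (1,8) ∈ E(G2) ✓
  (0,8) → (φ(0),φ(8)) = (5,8) ∈ E(G2) ✓
  (0,10) → (φ(0),φ(10)) = (8,9) ∈ E(G2) ✓
  (1,2) → (φ(1),φ(2)) = (4,11) ∈ E(G2) ✓
  (1,3) → (φ(1),φ(3)) = (10,11) ∈ E(G2) ✓
  (1,4) → (φ(1),φ(4)) = (1,11) ∈ E(G2) ✓
  (1,5) → (φ(1),φ(5)) = (3,11) ∈ E(G2) ✓
  (1,7) → (φ(1),φ(7)) = (0,11) ∈ E(G2) ✓
  (2,4) → (φ(2),φ(4)) = (1,4) ∈ E(G2) ✓
  (2,5) → (φ(2),φ(5)) = (3,4) ∈ E(G2) ✓
  (2,8) → (φ(2),φ(8)) = (4,5) ∈ E(G2) ✓
  (3,7) → (φ(3),φ(7)) = (0,10) ∈ E(G2) ✓
  (4,6) → (φ(4),φ(6)) = (1,7) ∈ E(G2) ✓
  (4,10) → (φ(4),φ(10)) = (1,9) ∈ E(G2) ✓
  (5,7) → (φ(5),φ(7)) = (0,3) ∈ E(G2) ✓
  (5,9) → (φ(5),φ(9)) = (3,6) ∈ E(G2) ✓
  (5,10) → (φ(5),φ(10)) = (3,9) ∈ E(G2) ✓
  (5,11) → (φ(5),φ(11)) = (2,3) ∈ E(G2) ✓
  (6,8) → (φ(6),φ(8)) = (5,7) ∈ E(G2) ✓
  (7,8) → (φ(7),φ(8)) = (0,5) ∈ E(G2) ✓
  (7,9) → (φ(7),φ(9)) = (0,6) ∈ E(G2) ✓
  (8,9) → (φ(8),φ(9)) = (5,6) ∈ E(G2) ✓
  (8,11) → (φ(8),φ(11)) = (2,5) ∈ E(G2) ✓
  (9,11) → (φ(9),φ(11)) = (2,6) ∈ E(G2) ✓
  (10,11) → (φ(10),φ(11)) = (2,9) ∈ E(G2) ✓
All 26 edges of G1 map to edges of G2, and |E(G1)| = |E(G2)| = 26, so φ is a bijection on edges as well as vertices. Hence G1 ≅ G2.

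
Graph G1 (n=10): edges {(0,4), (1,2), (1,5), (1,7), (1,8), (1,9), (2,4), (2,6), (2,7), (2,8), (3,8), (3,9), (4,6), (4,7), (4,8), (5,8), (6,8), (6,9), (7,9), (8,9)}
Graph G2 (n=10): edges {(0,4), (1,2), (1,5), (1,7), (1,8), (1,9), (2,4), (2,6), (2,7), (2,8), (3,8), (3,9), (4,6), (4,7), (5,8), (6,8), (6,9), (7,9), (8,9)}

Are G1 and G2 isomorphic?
No, not isomorphic

The graphs are NOT isomorphic.

Counting edges: G1 has 20 edge(s); G2 has 19 edge(s).
Edge count is an isomorphism invariant (a bijection on vertices induces a bijection on edges), so differing edge counts rule out isomorphism.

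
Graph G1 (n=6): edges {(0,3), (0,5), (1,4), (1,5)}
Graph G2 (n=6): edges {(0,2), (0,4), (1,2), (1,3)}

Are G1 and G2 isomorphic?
Yes, isomorphic

The graphs are isomorphic.
One valid mapping φ: V(G1) → V(G2): 0→0, 1→1, 2→5, 3→4, 4→3, 5→2

Verify φ preserves adjacency — for each edge of G1, its image is an edge of G2:
  (0,3) → (φ(0),φ(3)) = (0,4) ∈ E(G2) ✓
  (0,5) → (φ(0),φ(5)) = (0,2) ∈ E(G2) ✓
  (1,4) → (φ(1),φ(4)) = (1,3) ∈ E(G2) ✓
  (1,5) → (φ(1),φ(5)) = (1,2) ∈ E(G2) ✓
All 4 edges of G1 map to edges of G2, and |E(G1)| = |E(G2)| = 4, so φ is a bijection on edges as well as vertices. Hence G1 ≅ G2.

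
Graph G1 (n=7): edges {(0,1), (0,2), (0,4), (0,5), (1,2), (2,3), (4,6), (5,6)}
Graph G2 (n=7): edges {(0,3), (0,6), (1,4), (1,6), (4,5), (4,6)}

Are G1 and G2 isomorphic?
No, not isomorphic

The graphs are NOT isomorphic.

Connected components of G1: 1 component(s) with vertex sets [[0, 1, 2, 3, 4, 5, 6]], sizes [7].
Connected components of G2: 2 component(s) with vertex sets [[2], [0, 1, 3, 4, 5, 6]], sizes [1, 6].
The number of connected components (and the multiset of component sizes) is an isomorphism invariant — an isomorphism maps each component of G1 bijectively onto a component of G2. Since G1 has 1 component(s) and G2 has 2, they cannot be isomorphic.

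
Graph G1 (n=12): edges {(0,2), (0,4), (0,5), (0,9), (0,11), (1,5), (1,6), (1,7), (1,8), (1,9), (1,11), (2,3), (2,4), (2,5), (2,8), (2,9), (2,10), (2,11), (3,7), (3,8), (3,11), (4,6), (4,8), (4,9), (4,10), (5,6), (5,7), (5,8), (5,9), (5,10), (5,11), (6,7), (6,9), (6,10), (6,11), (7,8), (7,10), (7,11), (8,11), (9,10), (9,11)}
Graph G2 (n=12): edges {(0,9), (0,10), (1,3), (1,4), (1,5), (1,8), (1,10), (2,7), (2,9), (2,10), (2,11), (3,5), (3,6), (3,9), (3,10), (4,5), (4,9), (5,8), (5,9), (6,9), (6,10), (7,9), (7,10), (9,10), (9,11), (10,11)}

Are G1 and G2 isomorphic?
No, not isomorphic

The graphs are NOT isomorphic.

Degrees in G1: deg(0)=5, deg(1)=6, deg(2)=8, deg(3)=4, deg(4)=6, deg(5)=9, deg(6)=7, deg(7)=7, deg(8)=7, deg(9)=8, deg(10)=6, deg(11)=9.
Sorted degree sequence of G1: [9, 9, 8, 8, 7, 7, 7, 6, 6, 6, 5, 4].
Degrees in G2: deg(0)=2, deg(1)=5, deg(2)=4, deg(3)=5, deg(4)=3, deg(5)=5, deg(6)=3, deg(7)=3, deg(8)=2, deg(9)=9, deg(10)=8, deg(11)=3.
Sorted degree sequence of G2: [9, 8, 5, 5, 5, 4, 3, 3, 3, 3, 2, 2].
The (sorted) degree sequence is an isomorphism invariant, so since G1 and G2 have different degree sequences they cannot be isomorphic.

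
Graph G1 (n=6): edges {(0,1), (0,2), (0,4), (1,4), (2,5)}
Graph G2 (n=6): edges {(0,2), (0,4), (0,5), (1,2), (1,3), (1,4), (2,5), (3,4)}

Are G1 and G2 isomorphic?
No, not isomorphic

The graphs are NOT isomorphic.

Counting triangles (3-cliques): G1 has 1, G2 has 2.
Triangle count is an isomorphism invariant, so differing triangle counts rule out isomorphism.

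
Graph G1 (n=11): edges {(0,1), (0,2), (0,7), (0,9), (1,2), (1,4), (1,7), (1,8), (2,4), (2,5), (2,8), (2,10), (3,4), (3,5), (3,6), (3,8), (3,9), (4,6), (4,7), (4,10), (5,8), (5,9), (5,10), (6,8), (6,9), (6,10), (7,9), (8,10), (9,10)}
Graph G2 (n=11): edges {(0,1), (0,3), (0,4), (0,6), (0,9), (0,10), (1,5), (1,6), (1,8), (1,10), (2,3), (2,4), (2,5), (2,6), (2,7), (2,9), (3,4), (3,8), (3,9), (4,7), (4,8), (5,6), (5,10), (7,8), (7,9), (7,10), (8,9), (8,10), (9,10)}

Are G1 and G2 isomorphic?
Yes, isomorphic

The graphs are isomorphic.
One valid mapping φ: V(G1) → V(G2): 0→5, 1→1, 2→10, 3→4, 4→0, 5→7, 6→3, 7→6, 8→8, 9→2, 10→9

Verify φ preserves adjacency — for each edge of G1, its image is an edge of G2:
  (0,1) → (φ(0),φ(1)) = (1,5) ∈ E(G2) ✓
  (0,2) → (φ(0),φ(2)) = (5,10) ∈ E(G2) ✓
  (0,7) → (φ(0),φ(7)) = (5,6) ∈ E(G2) ✓
  (0,9) → (φ(0),φ(9)) = (2,5) ∈ E(G2) ✓
  (1,2) → (φ(1),φ(2)) = (1,10) ∈ E(G2) ✓
  (1,4) → (φ(1),φ(4)) = (0,1) ∈ E(G2) ✓
  (1,7) → (φ(1),φ(7)) = (1,6) ∈ E(G2) ✓
  (1,8) → (φ(1),φ(8)) = (1,8) ∈ E(G2) ✓
  (2,4) → (φ(2),φ(4)) = (0,10) ∈ E(G2) ✓
  (2,5) → (φ(2),φ(5)) = (7,10) ∈ E(G2) ✓
  (2,8) → (φ(2),φ(8)) = (8,10) ∈ E(G2) ✓
  (2,10) → (φ(2),φ(10)) = (9,10) ∈ E(G2) ✓
  (3,4) → (φ(3),φ(4)) = (0,4) ∈ E(G2) ✓
  (3,5) → (φ(3),φ(5)) = (4,7) ∈ E(G2) ✓
  (3,6) → (φ(3),φ(6)) = (3,4) ∈ E(G2) ✓
  (3,8) → (φ(3),φ(8)) = (4,8) ∈ E(G2) ✓
  (3,9) → (φ(3),φ(9)) = (2,4) ∈ E(G2) ✓
  (4,6) → (φ(4),φ(6)) = (0,3) ∈ E(G2) ✓
  (4,7) → (φ(4),φ(7)) = (0,6) ∈ E(G2) ✓
  (4,10) → (φ(4),φ(10)) = (0,9) ∈ E(G2) ✓
  (5,8) → (φ(5),φ(8)) = (7,8) ∈ E(G2) ✓
  (5,9) → (φ(5),φ(9)) = (2,7) ∈ E(G2) ✓
  (5,10) → (φ(5),φ(10)) = (7,9) ∈ E(G2) ✓
  (6,8) → (φ(6),φ(8)) = (3,8) ∈ E(G2) ✓
  (6,9) → (φ(6),φ(9)) = (2,3) ∈ E(G2) ✓
  (6,10) → (φ(6),φ(10)) = (3,9) ∈ E(G2) ✓
  (7,9) → (φ(7),φ(9)) = (2,6) ∈ E(G2) ✓
  (8,10) → (φ(8),φ(10)) = (8,9) ∈ E(G2) ✓
  (9,10) → (φ(9),φ(10)) = (2,9) ∈ E(G2) ✓
All 29 edges of G1 map to edges of G2, and |E(G1)| = |E(G2)| = 29, so φ is a bijection on edges as well as vertices. Hence G1 ≅ G2.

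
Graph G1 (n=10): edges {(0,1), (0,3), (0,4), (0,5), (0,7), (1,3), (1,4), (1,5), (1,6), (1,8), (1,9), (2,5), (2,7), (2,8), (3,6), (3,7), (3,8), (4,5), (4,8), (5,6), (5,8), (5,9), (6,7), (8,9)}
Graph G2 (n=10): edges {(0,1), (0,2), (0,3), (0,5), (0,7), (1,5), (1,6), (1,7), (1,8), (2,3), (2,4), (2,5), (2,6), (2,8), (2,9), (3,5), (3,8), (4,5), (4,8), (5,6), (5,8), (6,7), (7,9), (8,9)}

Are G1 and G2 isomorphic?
Yes, isomorphic

The graphs are isomorphic.
One valid mapping φ: V(G1) → V(G2): 0→0, 1→5, 2→9, 3→1, 4→3, 5→2, 6→6, 7→7, 8→8, 9→4

Verify φ preserves adjacency — for each edge of G1, its image is an edge of G2:
  (0,1) → (φ(0),φ(1)) = (0,5) ∈ E(G2) ✓
  (0,3) → (φ(0),φ(3)) = (0,1) ∈ E(G2) ✓
  (0,4) → (φ(0),φ(4)) = (0,3) ∈ E(G2) ✓
  (0,5) → (φ(0),φ(5)) = (0,2) ∈ E(G2) ✓
  (0,7) → (φ(0),φ(7)) = (0,7) ∈ E(G2) ✓
  (1,3) → (φ(1),φ(3)) = (1,5) ∈ E(G2) ✓
  (1,4) → (φ(1),φ(4)) = (3,5) ∈ E(G2) ✓
  (1,5) → (φ(1),φ(5)) = (2,5) ∈ E(G2) ✓
  (1,6) → (φ(1),φ(6)) = (5,6) ∈ E(G2) ✓
  (1,8) → (φ(1),φ(8)) = (5,8) ∈ E(G2) ✓
  (1,9) → (φ(1),φ(9)) = (4,5) ∈ E(G2) ✓
  (2,5) → (φ(2),φ(5)) = (2,9) ∈ E(G2) ✓
  (2,7) → (φ(2),φ(7)) = (7,9) ∈ E(G2) ✓
  (2,8) → (φ(2),φ(8)) = (8,9) ∈ E(G2) ✓
  (3,6) → (φ(3),φ(6)) = (1,6) ∈ E(G2) ✓
  (3,7) → (φ(3),φ(7)) = (1,7) ∈ E(G2) ✓
  (3,8) → (φ(3),φ(8)) = (1,8) ∈ E(G2) ✓
  (4,5) → (φ(4),φ(5)) = (2,3) ∈ E(G2) ✓
  (4,8) → (φ(4),φ(8)) = (3,8) ∈ E(G2) ✓
  (5,6) → (φ(5),φ(6)) = (2,6) ∈ E(G2) ✓
  (5,8) → (φ(5),φ(8)) = (2,8) ∈ E(G2) ✓
  (5,9) → (φ(5),φ(9)) = (2,4) ∈ E(G2) ✓
  (6,7) → (φ(6),φ(7)) = (6,7) ∈ E(G2) ✓
  (8,9) → (φ(8),φ(9)) = (4,8) ∈ E(G2) ✓
All 24 edges of G1 map to edges of G2, and |E(G1)| = |E(G2)| = 24, so φ is a bijection on edges as well as vertices. Hence G1 ≅ G2.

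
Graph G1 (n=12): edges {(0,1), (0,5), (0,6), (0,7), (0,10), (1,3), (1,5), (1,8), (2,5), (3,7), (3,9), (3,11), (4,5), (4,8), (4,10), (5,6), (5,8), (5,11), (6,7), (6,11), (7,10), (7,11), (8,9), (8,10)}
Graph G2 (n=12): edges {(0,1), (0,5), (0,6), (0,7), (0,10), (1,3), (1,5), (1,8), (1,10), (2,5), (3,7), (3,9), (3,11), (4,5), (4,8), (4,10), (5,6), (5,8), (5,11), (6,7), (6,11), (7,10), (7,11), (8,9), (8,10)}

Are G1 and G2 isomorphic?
No, not isomorphic

The graphs are NOT isomorphic.

Counting edges: G1 has 24 edge(s); G2 has 25 edge(s).
Edge count is an isomorphism invariant (a bijection on vertices induces a bijection on edges), so differing edge counts rule out isomorphism.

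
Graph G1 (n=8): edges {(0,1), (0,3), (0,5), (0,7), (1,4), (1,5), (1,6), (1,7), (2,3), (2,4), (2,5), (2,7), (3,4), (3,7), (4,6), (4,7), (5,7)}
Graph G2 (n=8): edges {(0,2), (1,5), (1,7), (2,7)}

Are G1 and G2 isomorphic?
No, not isomorphic

The graphs are NOT isomorphic.

Connected components of G1: 1 component(s) with vertex sets [[0, 1, 2, 3, 4, 5, 6, 7]], sizes [8].
Connected components of G2: 4 component(s) with vertex sets [[3], [4], [6], [0, 1, 2, 5, 7]], sizes [1, 1, 1, 5].
The number of connected components (and the multiset of component sizes) is an isomorphism invariant — an isomorphism maps each component of G1 bijectively onto a component of G2. Since G1 has 1 component(s) and G2 has 4, they cannot be isomorphic.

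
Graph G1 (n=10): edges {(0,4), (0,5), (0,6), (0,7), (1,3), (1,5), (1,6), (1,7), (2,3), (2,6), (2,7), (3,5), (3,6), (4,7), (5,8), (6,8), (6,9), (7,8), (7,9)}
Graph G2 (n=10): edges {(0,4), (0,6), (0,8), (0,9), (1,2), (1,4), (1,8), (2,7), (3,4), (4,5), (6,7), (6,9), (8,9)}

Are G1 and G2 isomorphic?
No, not isomorphic

The graphs are NOT isomorphic.

Counting triangles (3-cliques): G1 has 4, G2 has 2.
Triangle count is an isomorphism invariant, so differing triangle counts rule out isomorphism.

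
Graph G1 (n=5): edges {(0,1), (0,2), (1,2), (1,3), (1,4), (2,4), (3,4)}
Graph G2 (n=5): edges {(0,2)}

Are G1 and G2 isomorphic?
No, not isomorphic

The graphs are NOT isomorphic.

Connected components of G1: 1 component(s) with vertex sets [[0, 1, 2, 3, 4]], sizes [5].
Connected components of G2: 4 component(s) with vertex sets [[1], [3], [4], [0, 2]], sizes [1, 1, 1, 2].
The number of connected components (and the multiset of component sizes) is an isomorphism invariant — an isomorphism maps each component of G1 bijectively onto a component of G2. Since G1 has 1 component(s) and G2 has 4, they cannot be isomorphic.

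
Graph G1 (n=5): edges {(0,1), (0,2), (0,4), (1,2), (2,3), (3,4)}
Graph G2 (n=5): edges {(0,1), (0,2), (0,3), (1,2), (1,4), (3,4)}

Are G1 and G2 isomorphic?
Yes, isomorphic

The graphs are isomorphic.
One valid mapping φ: V(G1) → V(G2): 0→1, 1→2, 2→0, 3→3, 4→4

Verify φ preserves adjacency — for each edge of G1, its image is an edge of G2:
  (0,1) → (φ(0),φ(1)) = (1,2) ∈ E(G2) ✓
  (0,2) → (φ(0),φ(2)) = (0,1) ∈ E(G2) ✓
  (0,4) → (φ(0),φ(4)) = (1,4) ∈ E(G2) ✓
  (1,2) → (φ(1),φ(2)) = (0,2) ∈ E(G2) ✓
  (2,3) → (φ(2),φ(3)) = (0,3) ∈ E(G2) ✓
  (3,4) → (φ(3),φ(4)) = (3,4) ∈ E(G2) ✓
All 6 edges of G1 map to edges of G2, and |E(G1)| = |E(G2)| = 6, so φ is a bijection on edges as well as vertices. Hence G1 ≅ G2.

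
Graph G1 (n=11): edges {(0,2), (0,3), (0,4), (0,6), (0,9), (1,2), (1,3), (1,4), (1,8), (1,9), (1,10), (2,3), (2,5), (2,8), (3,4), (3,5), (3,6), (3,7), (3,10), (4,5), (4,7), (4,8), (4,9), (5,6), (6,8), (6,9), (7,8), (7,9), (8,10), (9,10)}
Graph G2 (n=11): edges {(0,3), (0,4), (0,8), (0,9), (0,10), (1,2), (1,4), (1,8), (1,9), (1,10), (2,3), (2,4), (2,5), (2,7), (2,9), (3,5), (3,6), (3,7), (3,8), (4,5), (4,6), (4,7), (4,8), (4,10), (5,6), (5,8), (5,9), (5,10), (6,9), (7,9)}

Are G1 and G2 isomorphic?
Yes, isomorphic

The graphs are isomorphic.
One valid mapping φ: V(G1) → V(G2): 0→8, 1→2, 2→1, 3→4, 4→5, 5→10, 6→0, 7→6, 8→9, 9→3, 10→7

Verify φ preserves adjacency — for each edge of G1, its image is an edge of G2:
  (0,2) → (φ(0),φ(2)) = (1,8) ∈ E(G2) ✓
  (0,3) → (φ(0),φ(3)) = (4,8) ∈ E(G2) ✓
  (0,4) → (φ(0),φ(4)) = (5,8) ∈ E(G2) ✓
  (0,6) → (φ(0),φ(6)) = (0,8) ∈ E(G2) ✓
  (0,9) → (φ(0),φ(9)) = (3,8) ∈ E(G2) ✓
  (1,2) → (φ(1),φ(2)) = (1,2) ∈ E(G2) ✓
  (1,3) → (φ(1),φ(3)) = (2,4) ∈ E(G2) ✓
  (1,4) → (φ(1),φ(4)) = (2,5) ∈ E(G2) ✓
  (1,8) → (φ(1),φ(8)) = (2,9) ∈ E(G2) ✓
  (1,9) → (φ(1),φ(9)) = (2,3) ∈ E(G2) ✓
  (1,10) → (φ(1),φ(10)) = (2,7) ∈ E(G2) ✓
  (2,3) → (φ(2),φ(3)) = (1,4) ∈ E(G2) ✓
  (2,5) → (φ(2),φ(5)) = (1,10) ∈ E(G2) ✓
  (2,8) → (φ(2),φ(8)) = (1,9) ∈ E(G2) ✓
  (3,4) → (φ(3),φ(4)) = (4,5) ∈ E(G2) ✓
  (3,5) → (φ(3),φ(5)) = (4,10) ∈ E(G2) ✓
  (3,6) → (φ(3),φ(6)) = (0,4) ∈ E(G2) ✓
  (3,7) → (φ(3),φ(7)) = (4,6) ∈ E(G2) ✓
  (3,10) → (φ(3),φ(10)) = (4,7) ∈ E(G2) ✓
  (4,5) → (φ(4),φ(5)) = (5,10) ∈ E(G2) ✓
  (4,7) → (φ(4),φ(7)) = (5,6) ∈ E(G2) ✓
  (4,8) → (φ(4),φ(8)) = (5,9) ∈ E(G2) ✓
  (4,9) → (φ(4),φ(9)) = (3,5) ∈ E(G2) ✓
  (5,6) → (φ(5),φ(6)) = (0,10) ∈ E(G2) ✓
  (6,8) → (φ(6),φ(8)) = (0,9) ∈ E(G2) ✓
  (6,9) → (φ(6),φ(9)) = (0,3) ∈ E(G2) ✓
  (7,8) → (φ(7),φ(8)) = (6,9) ∈ E(G2) ✓
  (7,9) → (φ(7),φ(9)) = (3,6) ∈ E(G2) ✓
  (8,10) → (φ(8),φ(10)) = (7,9) ∈ E(G2) ✓
  (9,10) → (φ(9),φ(10)) = (3,7) ∈ E(G2) ✓
All 30 edges of G1 map to edges of G2, and |E(G1)| = |E(G2)| = 30, so φ is a bijection on edges as well as vertices. Hence G1 ≅ G2.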